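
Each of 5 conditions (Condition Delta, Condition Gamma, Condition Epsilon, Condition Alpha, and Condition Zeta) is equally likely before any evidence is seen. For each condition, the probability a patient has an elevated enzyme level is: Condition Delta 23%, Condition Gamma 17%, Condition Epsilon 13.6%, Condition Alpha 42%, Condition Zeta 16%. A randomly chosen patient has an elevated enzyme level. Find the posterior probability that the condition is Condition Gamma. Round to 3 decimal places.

0.152

With a uniform prior (1/5 each), posterior ∝ likelihood:
  Condition Delta: 0.23
  Condition Gamma: 0.17
  Condition Epsilon: 0.136
  Condition Alpha: 0.42
  Condition Zeta: 0.16
Sum = 1.116.
P(Condition Gamma | evidence) = 0.17 / 1.116 ≈ 0.152.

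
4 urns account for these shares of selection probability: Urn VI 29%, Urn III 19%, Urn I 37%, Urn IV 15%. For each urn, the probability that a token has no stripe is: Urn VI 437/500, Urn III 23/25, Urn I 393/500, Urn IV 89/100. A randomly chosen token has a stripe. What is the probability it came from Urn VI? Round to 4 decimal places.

0.2479

Taking complements, P(striped | each) = Urn VI 0.126, Urn III 0.08, Urn I 0.214, Urn IV 0.11.
Compute prior × likelihood for every hypothesis:
  Urn VI: 0.29 × 0.126 = 0.03654
  Urn III: 0.19 × 0.08 = 0.0152
  Urn I: 0.37 × 0.214 = 0.07918
  Urn IV: 0.15 × 0.11 = 0.0165
Normalizing constant = 0.14742.
P(Urn VI | evidence) = 0.03654 / 0.14742 ≈ 0.2479.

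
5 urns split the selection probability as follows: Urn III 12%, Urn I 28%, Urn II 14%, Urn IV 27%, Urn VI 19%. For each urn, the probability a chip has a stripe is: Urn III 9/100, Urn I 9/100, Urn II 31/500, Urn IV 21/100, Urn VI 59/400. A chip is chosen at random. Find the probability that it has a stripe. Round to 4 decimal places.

Prior × likelihood for each hypothesis:
  Urn III: 0.12 × 0.09 = 0.0108
  Urn I: 0.28 × 0.09 = 0.0252
  Urn II: 0.14 × 0.062 = 0.00868
  Urn IV: 0.27 × 0.21 = 0.0567
  Urn VI: 0.19 × 0.1475 = 0.028025
P(striped) = 0.0108 + 0.0252 + 0.00868 + 0.0567 + 0.028025 = 0.129405 → 0.1294.

0.1294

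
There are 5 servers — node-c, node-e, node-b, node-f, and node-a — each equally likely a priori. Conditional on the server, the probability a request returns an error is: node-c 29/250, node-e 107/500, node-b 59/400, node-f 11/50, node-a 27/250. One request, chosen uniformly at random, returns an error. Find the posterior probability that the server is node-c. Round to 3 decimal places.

Since the prior is uniform, the posterior is proportional to the likelihood:
  node-c: 0.116
  node-e: 0.214
  node-b: 0.1475
  node-f: 0.22
  node-a: 0.108
Sum = 0.8055.
P(node-c | evidence) = 0.116 / 0.8055 ≈ 0.144.

0.144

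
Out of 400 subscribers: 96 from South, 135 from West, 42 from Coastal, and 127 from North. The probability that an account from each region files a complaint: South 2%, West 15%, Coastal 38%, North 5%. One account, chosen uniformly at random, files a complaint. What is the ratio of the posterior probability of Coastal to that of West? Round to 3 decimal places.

Prior × likelihood for each hypothesis:
  South: 0.24 × 0.02 = 0.0048
  West: 0.3375 × 0.15 = 0.050625
  Coastal: 0.105 × 0.38 = 0.0399
  North: 0.3175 × 0.05 = 0.015875
Sum = 0.1112.
The ratio is 0.0399 / 0.050625 (the normalizer cancels) = 0.788.

0.788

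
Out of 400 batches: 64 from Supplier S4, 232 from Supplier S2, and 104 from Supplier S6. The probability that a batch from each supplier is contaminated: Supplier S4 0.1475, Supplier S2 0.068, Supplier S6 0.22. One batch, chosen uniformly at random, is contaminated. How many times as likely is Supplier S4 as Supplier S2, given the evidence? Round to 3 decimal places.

Unnormalized posteriors (prior × likelihood):
  Supplier S4: 0.16 × 0.1475 = 0.0236
  Supplier S2: 0.58 × 0.068 = 0.03944
  Supplier S6: 0.26 × 0.22 = 0.0572
Total = 0.12024.
The ratio is 0.0236 / 0.03944 (the normalizer cancels) = 0.598.

0.598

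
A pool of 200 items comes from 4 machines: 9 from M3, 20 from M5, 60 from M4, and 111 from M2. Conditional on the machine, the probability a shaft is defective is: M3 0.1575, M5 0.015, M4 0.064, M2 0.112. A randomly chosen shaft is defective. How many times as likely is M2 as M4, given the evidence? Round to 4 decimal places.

3.2375

Compute prior × likelihood for every hypothesis:
  M3: 0.045 × 0.1575 = 0.0070875
  M5: 0.1 × 0.015 = 0.0015
  M4: 0.3 × 0.064 = 0.0192
  M2: 0.555 × 0.112 = 0.06216
Total = 0.0899475.
The ratio is 0.06216 / 0.0192 (the normalizer cancels) = 3.2375.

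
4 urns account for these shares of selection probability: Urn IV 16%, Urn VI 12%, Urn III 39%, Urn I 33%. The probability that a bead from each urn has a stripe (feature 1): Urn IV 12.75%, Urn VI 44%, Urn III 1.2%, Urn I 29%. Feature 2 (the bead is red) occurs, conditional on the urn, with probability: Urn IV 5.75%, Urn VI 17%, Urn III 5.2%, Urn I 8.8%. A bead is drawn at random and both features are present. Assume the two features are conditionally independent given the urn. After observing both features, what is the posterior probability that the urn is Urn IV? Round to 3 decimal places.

0.062

Prior × likelihood for each hypothesis:
  Urn IV: 0.16 × 0.1275 × 0.0575 = 0.001173
  Urn VI: 0.12 × 0.44 × 0.17 = 0.008976
  Urn III: 0.39 × 0.012 × 0.052 = 0.00024336
  Urn I: 0.33 × 0.29 × 0.088 = 0.0084216
Sum = 0.01881396.
P(Urn IV | evidence) = 0.001173 / 0.01881396 ≈ 0.062.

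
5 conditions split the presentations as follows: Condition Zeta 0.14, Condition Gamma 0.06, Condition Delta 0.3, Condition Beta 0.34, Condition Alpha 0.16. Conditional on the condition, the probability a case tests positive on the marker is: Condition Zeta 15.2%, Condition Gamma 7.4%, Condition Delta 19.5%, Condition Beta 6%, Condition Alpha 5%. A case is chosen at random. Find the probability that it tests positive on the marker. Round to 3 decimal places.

Unnormalized posteriors (prior × likelihood):
  Condition Zeta: 0.14 × 0.152 = 0.02128
  Condition Gamma: 0.06 × 0.074 = 0.00444
  Condition Delta: 0.3 × 0.195 = 0.0585
  Condition Beta: 0.34 × 0.06 = 0.0204
  Condition Alpha: 0.16 × 0.05 = 0.008
P(marker-positive) = 0.02128 + 0.00444 + 0.0585 + 0.0204 + 0.008 = 0.11262 → 0.113.

0.113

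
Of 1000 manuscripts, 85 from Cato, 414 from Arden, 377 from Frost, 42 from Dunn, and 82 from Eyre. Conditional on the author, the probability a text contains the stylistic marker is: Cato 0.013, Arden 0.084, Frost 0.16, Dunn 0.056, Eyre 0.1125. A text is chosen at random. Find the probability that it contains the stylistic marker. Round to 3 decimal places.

0.108

By Bayes' rule, posterior ∝ prior × likelihood:
  Cato: 0.085 × 0.013 = 0.001105
  Arden: 0.414 × 0.084 = 0.034776
  Frost: 0.377 × 0.16 = 0.06032
  Dunn: 0.042 × 0.056 = 0.002352
  Eyre: 0.082 × 0.1125 = 0.009225
P(marker) = 0.001105 + 0.034776 + 0.06032 + 0.002352 + 0.009225 = 0.107778 → 0.108.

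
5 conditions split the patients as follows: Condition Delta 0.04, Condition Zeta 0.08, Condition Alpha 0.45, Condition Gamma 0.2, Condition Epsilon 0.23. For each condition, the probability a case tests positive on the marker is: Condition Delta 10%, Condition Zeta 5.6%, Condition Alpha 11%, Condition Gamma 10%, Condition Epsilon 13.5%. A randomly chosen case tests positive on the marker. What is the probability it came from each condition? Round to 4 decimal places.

Compute prior × likelihood for every hypothesis:
  Condition Delta: 0.04 × 0.1 = 0.004
  Condition Zeta: 0.08 × 0.056 = 0.00448
  Condition Alpha: 0.45 × 0.11 = 0.0495
  Condition Gamma: 0.2 × 0.1 = 0.02
  Condition Epsilon: 0.23 × 0.135 = 0.03105
Total = 0.10903.
P(Condition Delta | marker-positive) = 0.004/0.10903 ≈ 0.0367
P(Condition Zeta | marker-positive) = 0.00448/0.10903 ≈ 0.0411
P(Condition Alpha | marker-positive) = 0.0495/0.10903 ≈ 0.4540
P(Condition Gamma | marker-positive) = 0.02/0.10903 ≈ 0.1834
P(Condition Epsilon | marker-positive) = 0.03105/0.10903 ≈ 0.2848

Condition Delta 0.0367, Condition Zeta 0.0411, Condition Alpha 0.4540, Condition Gamma 0.1834, Condition Epsilon 0.2848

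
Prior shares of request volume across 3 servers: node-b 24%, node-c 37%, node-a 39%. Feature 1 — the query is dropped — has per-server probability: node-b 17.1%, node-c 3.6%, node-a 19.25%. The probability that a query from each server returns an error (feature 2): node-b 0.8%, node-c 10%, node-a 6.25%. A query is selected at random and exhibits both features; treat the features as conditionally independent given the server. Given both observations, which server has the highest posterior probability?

Compute prior × likelihood for every hypothesis:
  node-b: 0.24 × 0.171 × 0.008 = 0.00032832
  node-c: 0.37 × 0.036 × 0.1 = 0.001332
  node-a: 0.39 × 0.1925 × 0.0625 = 0.0046921875
Sum = 0.0063525075.
Largest term belongs to node-a, so node-a is most probable.

node-a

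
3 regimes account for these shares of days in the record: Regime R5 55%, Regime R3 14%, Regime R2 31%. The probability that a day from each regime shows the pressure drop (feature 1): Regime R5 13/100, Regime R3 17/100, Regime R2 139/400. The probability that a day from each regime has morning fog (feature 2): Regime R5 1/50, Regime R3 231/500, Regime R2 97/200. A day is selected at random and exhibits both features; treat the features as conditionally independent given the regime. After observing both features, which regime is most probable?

Regime R2

Unnormalized posteriors (prior × likelihood):
  Regime R5: 0.55 × 0.13 × 0.02 = 0.00143
  Regime R3: 0.14 × 0.17 × 0.462 = 0.0109956
  Regime R2: 0.31 × 0.3475 × 0.485 = 0.052246625
Normalizing constant = 0.064672225.
Largest term belongs to Regime R2, so Regime R2 is most probable.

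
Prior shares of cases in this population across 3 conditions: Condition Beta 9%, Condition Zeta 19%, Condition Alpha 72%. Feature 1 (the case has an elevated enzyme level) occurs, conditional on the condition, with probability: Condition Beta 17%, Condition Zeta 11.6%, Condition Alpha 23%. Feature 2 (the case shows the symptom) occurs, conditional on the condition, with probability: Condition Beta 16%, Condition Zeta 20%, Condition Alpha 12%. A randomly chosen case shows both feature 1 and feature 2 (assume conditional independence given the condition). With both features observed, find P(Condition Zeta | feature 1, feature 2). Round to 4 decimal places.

0.1649

Prior × likelihood for each hypothesis:
  Condition Beta: 0.09 × 0.17 × 0.16 = 0.002448
  Condition Zeta: 0.19 × 0.116 × 0.2 = 0.004408
  Condition Alpha: 0.72 × 0.23 × 0.12 = 0.019872
Total = 0.026728.
P(Condition Zeta | evidence) = 0.004408 / 0.026728 ≈ 0.1649.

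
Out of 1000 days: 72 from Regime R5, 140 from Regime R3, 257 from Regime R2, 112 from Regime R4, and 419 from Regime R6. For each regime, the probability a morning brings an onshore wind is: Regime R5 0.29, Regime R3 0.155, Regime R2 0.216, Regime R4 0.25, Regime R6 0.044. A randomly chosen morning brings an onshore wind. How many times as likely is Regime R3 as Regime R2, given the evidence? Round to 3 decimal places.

0.391

Prior × likelihood for each hypothesis:
  Regime R5: 0.072 × 0.29 = 0.02088
  Regime R3: 0.14 × 0.155 = 0.0217
  Regime R2: 0.257 × 0.216 = 0.055512
  Regime R4: 0.112 × 0.25 = 0.028
  Regime R6: 0.419 × 0.044 = 0.018436
Sum = 0.144528.
The ratio is 0.0217 / 0.055512 (the normalizer cancels) = 0.391.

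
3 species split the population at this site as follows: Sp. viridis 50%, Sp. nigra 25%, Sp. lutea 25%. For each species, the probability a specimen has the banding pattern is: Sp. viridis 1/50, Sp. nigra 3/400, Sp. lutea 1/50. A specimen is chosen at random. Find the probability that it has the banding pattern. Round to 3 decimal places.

Unnormalized posteriors (prior × likelihood):
  Sp. viridis: 0.5 × 0.02 = 0.01
  Sp. nigra: 0.25 × 0.0075 = 0.001875
  Sp. lutea: 0.25 × 0.02 = 0.005
P(banded) = 0.01 + 0.001875 + 0.005 = 0.016875 → 0.017.

0.017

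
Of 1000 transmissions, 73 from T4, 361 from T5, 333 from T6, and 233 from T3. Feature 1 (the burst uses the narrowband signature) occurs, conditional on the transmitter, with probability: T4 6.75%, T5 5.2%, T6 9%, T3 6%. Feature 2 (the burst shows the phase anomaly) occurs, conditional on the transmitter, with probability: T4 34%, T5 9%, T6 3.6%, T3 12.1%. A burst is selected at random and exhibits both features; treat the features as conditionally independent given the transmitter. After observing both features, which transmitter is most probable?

Prior × likelihood for each hypothesis:
  T4: 0.073 × 0.0675 × 0.34 = 0.00167535
  T5: 0.361 × 0.052 × 0.09 = 0.00168948
  T6: 0.333 × 0.09 × 0.036 = 0.00107892
  T3: 0.233 × 0.06 × 0.121 = 0.00169158
Normalizing constant = 0.00613533.
Largest term belongs to T3, so T3 is most probable.

T3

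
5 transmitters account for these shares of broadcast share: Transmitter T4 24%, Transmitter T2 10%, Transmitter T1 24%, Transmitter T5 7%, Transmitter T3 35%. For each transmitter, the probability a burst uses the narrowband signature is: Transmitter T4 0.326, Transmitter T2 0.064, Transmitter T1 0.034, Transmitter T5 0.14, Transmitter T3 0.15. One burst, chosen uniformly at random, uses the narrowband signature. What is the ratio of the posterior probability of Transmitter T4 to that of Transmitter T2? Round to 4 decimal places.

Prior × likelihood for each hypothesis:
  Transmitter T4: 0.24 × 0.326 = 0.07824
  Transmitter T2: 0.1 × 0.064 = 0.0064
  Transmitter T1: 0.24 × 0.034 = 0.00816
  Transmitter T5: 0.07 × 0.14 = 0.0098
  Transmitter T3: 0.35 × 0.15 = 0.0525
Total = 0.1551.
The ratio is 0.07824 / 0.0064 (the normalizer cancels) = 12.2250.

12.2250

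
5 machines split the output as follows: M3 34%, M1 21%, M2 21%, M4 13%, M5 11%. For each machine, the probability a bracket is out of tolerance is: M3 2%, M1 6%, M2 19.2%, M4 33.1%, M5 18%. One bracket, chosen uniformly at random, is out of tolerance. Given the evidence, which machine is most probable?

Unnormalized posteriors (prior × likelihood):
  M3: 0.34 × 0.02 = 0.0068
  M1: 0.21 × 0.06 = 0.0126
  M2: 0.21 × 0.192 = 0.04032
  M4: 0.13 × 0.331 = 0.04303
  M5: 0.11 × 0.18 = 0.0198
Total = 0.12255.
Largest term belongs to M4, so M4 is most probable.

M4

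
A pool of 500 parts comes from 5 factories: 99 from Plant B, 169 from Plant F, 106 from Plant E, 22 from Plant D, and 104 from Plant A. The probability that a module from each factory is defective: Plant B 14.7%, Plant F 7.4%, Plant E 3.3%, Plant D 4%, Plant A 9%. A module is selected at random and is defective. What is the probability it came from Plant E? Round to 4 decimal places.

0.0857

By Bayes' rule, posterior ∝ prior × likelihood:
  Plant B: 0.198 × 0.147 = 0.029106
  Plant F: 0.338 × 0.074 = 0.025012
  Plant E: 0.212 × 0.033 = 0.006996
  Plant D: 0.044 × 0.04 = 0.00176
  Plant A: 0.208 × 0.09 = 0.01872
Normalizing constant = 0.081594.
P(Plant E | evidence) = 0.006996 / 0.081594 ≈ 0.0857.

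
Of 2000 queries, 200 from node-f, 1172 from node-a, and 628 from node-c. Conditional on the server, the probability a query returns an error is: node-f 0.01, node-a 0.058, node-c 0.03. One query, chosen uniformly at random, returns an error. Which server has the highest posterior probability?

Prior × likelihood for each hypothesis:
  node-f: 0.1 × 0.01 = 0.001
  node-a: 0.586 × 0.058 = 0.033988
  node-c: 0.314 × 0.03 = 0.00942
Sum = 0.044408.
Largest term belongs to node-a, so node-a is most probable.

node-a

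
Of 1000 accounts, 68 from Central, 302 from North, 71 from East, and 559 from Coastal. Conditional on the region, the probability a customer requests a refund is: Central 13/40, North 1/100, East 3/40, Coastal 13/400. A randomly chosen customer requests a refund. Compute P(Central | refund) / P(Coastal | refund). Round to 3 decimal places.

1.216

By Bayes' rule, posterior ∝ prior × likelihood:
  Central: 0.068 × 0.325 = 0.0221
  North: 0.302 × 0.01 = 0.00302
  East: 0.071 × 0.075 = 0.005325
  Coastal: 0.559 × 0.0325 = 0.0181675
Total = 0.0486125.
The ratio is 0.0221 / 0.0181675 (the normalizer cancels) = 1.216.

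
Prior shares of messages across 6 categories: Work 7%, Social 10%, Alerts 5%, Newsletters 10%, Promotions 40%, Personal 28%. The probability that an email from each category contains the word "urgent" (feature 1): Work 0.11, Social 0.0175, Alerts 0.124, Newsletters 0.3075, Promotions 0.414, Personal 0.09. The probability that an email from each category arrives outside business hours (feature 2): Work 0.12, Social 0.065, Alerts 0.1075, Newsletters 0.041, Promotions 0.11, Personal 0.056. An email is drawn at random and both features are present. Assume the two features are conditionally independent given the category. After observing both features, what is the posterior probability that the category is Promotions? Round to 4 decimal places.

0.8063

By Bayes' rule, posterior ∝ prior × likelihood:
  Work: 0.07 × 0.11 × 0.12 = 0.000924
  Social: 0.1 × 0.0175 × 0.065 = 0.00011375
  Alerts: 0.05 × 0.124 × 0.1075 = 0.0006665
  Newsletters: 0.1 × 0.3075 × 0.041 = 0.00126075
  Promotions: 0.4 × 0.414 × 0.11 = 0.018216
  Personal: 0.28 × 0.09 × 0.056 = 0.0014112
Sum = 0.0225922.
P(Promotions | evidence) = 0.018216 / 0.0225922 ≈ 0.8063.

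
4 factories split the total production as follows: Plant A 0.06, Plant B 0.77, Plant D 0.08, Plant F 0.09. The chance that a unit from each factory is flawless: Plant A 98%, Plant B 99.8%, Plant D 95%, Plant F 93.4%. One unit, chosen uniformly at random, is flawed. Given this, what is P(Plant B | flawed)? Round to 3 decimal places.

0.121

Taking complements, P(flawed | each) = Plant A 0.02, Plant B 0.002, Plant D 0.05, Plant F 0.066.
Compute prior × likelihood for every hypothesis:
  Plant A: 0.06 × 0.02 = 0.0012
  Plant B: 0.77 × 0.002 = 0.00154
  Plant D: 0.08 × 0.05 = 0.004
  Plant F: 0.09 × 0.066 = 0.00594
Sum = 0.01268.
P(Plant B | evidence) = 0.00154 / 0.01268 ≈ 0.121.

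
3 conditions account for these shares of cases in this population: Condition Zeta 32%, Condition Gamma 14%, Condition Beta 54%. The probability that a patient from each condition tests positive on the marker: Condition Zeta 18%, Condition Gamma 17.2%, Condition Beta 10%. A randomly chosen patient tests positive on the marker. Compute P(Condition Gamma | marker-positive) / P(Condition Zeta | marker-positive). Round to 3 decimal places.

0.418

Unnormalized posteriors (prior × likelihood):
  Condition Zeta: 0.32 × 0.18 = 0.0576
  Condition Gamma: 0.14 × 0.172 = 0.02408
  Condition Beta: 0.54 × 0.1 = 0.054
Total = 0.13568.
The ratio is 0.02408 / 0.0576 (the normalizer cancels) = 0.418.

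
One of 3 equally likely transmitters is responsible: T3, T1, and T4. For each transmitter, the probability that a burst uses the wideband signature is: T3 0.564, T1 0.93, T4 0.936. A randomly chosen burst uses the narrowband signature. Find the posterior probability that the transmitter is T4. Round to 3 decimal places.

Taking complements, P(narrowband | each) = T3 0.436, T1 0.07, T4 0.064.
Since the prior is uniform, the posterior is proportional to the likelihood:
  T3: 0.436
  T1: 0.07
  T4: 0.064
Sum = 0.57.
P(T4 | evidence) = 0.064 / 0.57 ≈ 0.112.

0.112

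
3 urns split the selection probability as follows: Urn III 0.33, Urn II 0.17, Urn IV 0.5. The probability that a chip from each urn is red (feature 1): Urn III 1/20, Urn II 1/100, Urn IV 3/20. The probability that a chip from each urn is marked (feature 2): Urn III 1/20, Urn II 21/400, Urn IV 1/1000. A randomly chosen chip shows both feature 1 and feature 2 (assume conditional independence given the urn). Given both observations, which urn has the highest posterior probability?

By Bayes' rule, posterior ∝ prior × likelihood:
  Urn III: 0.33 × 0.05 × 0.05 = 0.000825
  Urn II: 0.17 × 0.01 × 0.0525 = 0.00008925
  Urn IV: 0.5 × 0.15 × 0.001 = 0.000075
Sum = 0.00098925.
Largest term belongs to Urn III, so Urn III is most probable.

Urn III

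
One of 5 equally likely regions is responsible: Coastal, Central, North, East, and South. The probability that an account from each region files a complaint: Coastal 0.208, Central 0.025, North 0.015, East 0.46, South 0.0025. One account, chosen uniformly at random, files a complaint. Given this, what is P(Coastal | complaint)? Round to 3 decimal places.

0.293

With a uniform prior (1/5 each), posterior ∝ likelihood:
  Coastal: 0.208
  Central: 0.025
  North: 0.015
  East: 0.46
  South: 0.0025
Total = 0.7105.
P(Coastal | evidence) = 0.208 / 0.7105 ≈ 0.293.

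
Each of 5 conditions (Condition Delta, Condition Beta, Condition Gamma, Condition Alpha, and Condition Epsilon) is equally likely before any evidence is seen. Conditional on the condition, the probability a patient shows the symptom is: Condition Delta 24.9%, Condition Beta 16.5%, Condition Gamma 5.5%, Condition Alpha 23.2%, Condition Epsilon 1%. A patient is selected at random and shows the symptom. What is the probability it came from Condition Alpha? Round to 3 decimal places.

0.326

Since the prior is uniform, the posterior is proportional to the likelihood:
  Condition Delta: 0.249
  Condition Beta: 0.165
  Condition Gamma: 0.055
  Condition Alpha: 0.232
  Condition Epsilon: 0.01
Total = 0.711.
P(Condition Alpha | evidence) = 0.232 / 0.711 ≈ 0.326.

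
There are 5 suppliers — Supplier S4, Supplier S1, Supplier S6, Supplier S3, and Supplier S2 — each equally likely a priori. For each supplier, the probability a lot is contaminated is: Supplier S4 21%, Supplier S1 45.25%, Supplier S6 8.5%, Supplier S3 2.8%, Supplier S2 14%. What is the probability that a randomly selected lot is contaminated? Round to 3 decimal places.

0.183

Since the prior is uniform, the posterior is proportional to the likelihood:
  Supplier S4: 0.21
  Supplier S1: 0.4525
  Supplier S6: 0.085
  Supplier S3: 0.028
  Supplier S2: 0.14
P(contaminated) = (1/5) × (0.21 + 0.4525 + 0.085 + 0.028 + 0.14) = 0.9155/5 ≈ 0.183.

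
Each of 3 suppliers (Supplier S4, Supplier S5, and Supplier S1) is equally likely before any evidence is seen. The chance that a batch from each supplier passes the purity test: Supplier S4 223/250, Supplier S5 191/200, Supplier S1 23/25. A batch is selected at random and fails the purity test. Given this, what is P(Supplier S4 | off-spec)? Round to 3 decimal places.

0.464

Taking complements, P(off-spec | each) = Supplier S4 0.108, Supplier S5 0.045, Supplier S1 0.08.
Since the prior is uniform, the posterior is proportional to the likelihood:
  Supplier S4: 0.108
  Supplier S5: 0.045
  Supplier S1: 0.08
Sum = 0.233.
P(Supplier S4 | evidence) = 0.108 / 0.233 ≈ 0.464.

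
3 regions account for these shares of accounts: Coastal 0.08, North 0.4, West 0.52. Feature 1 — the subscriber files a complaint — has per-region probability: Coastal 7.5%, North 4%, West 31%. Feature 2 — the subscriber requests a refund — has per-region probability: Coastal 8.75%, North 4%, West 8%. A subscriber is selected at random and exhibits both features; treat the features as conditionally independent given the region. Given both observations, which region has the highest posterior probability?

West

Prior × likelihood for each hypothesis:
  Coastal: 0.08 × 0.075 × 0.0875 = 0.000525
  North: 0.4 × 0.04 × 0.04 = 0.00064
  West: 0.52 × 0.31 × 0.08 = 0.012896
Sum = 0.014061.
Largest term belongs to West, so West is most probable.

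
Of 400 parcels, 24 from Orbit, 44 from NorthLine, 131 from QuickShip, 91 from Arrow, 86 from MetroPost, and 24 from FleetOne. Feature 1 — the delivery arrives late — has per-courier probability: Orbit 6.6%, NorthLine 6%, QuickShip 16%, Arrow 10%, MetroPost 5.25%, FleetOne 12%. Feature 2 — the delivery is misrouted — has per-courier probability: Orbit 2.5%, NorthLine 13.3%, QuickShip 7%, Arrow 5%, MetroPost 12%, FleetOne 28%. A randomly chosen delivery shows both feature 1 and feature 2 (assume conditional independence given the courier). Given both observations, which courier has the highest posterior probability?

QuickShip

By Bayes' rule, posterior ∝ prior × likelihood:
  Orbit: 0.06 × 0.066 × 0.025 = 0.000099
  NorthLine: 0.11 × 0.06 × 0.133 = 0.0008778
  QuickShip: 0.3275 × 0.16 × 0.07 = 0.003668
  Arrow: 0.2275 × 0.1 × 0.05 = 0.0011375
  MetroPost: 0.215 × 0.0525 × 0.12 = 0.0013545
  FleetOne: 0.06 × 0.12 × 0.28 = 0.002016
Total = 0.0091528.
Largest term belongs to QuickShip, so QuickShip is most probable.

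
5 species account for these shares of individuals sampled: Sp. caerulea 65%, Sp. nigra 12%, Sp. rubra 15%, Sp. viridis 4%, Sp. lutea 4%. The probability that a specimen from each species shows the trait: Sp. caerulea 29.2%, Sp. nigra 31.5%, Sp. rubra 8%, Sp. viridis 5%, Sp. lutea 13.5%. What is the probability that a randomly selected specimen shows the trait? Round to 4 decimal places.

Unnormalized posteriors (prior × likelihood):
  Sp. caerulea: 0.65 × 0.292 = 0.1898
  Sp. nigra: 0.12 × 0.315 = 0.0378
  Sp. rubra: 0.15 × 0.08 = 0.012
  Sp. viridis: 0.04 × 0.05 = 0.002
  Sp. lutea: 0.04 × 0.135 = 0.0054
P(trait) = 0.1898 + 0.0378 + 0.012 + 0.002 + 0.0054 = 0.247 → 0.2470.

0.2470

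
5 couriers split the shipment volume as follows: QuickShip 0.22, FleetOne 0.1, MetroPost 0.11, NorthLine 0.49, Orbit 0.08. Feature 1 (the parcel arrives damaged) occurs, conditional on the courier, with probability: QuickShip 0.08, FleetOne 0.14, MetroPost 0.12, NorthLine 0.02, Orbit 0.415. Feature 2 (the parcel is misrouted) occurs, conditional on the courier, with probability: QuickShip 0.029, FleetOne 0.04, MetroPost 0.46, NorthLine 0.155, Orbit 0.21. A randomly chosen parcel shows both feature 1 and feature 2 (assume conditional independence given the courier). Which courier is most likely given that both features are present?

Unnormalized posteriors (prior × likelihood):
  QuickShip: 0.22 × 0.08 × 0.029 = 0.0005104
  FleetOne: 0.1 × 0.14 × 0.04 = 0.00056
  MetroPost: 0.11 × 0.12 × 0.46 = 0.006072
  NorthLine: 0.49 × 0.02 × 0.155 = 0.001519
  Orbit: 0.08 × 0.415 × 0.21 = 0.006972
Sum = 0.0156334.
Largest term belongs to Orbit, so Orbit is most probable.

Orbit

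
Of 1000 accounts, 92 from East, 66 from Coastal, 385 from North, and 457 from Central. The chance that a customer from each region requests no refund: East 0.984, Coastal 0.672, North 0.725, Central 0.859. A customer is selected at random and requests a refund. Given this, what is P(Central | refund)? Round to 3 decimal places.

0.333

Taking complements, P(refund | each) = East 0.016, Coastal 0.328, North 0.275, Central 0.141.
Prior × likelihood for each hypothesis:
  East: 0.092 × 0.016 = 0.001472
  Coastal: 0.066 × 0.328 = 0.021648
  North: 0.385 × 0.275 = 0.105875
  Central: 0.457 × 0.141 = 0.064437
Normalizing constant = 0.193432.
P(Central | evidence) = 0.064437 / 0.193432 ≈ 0.333.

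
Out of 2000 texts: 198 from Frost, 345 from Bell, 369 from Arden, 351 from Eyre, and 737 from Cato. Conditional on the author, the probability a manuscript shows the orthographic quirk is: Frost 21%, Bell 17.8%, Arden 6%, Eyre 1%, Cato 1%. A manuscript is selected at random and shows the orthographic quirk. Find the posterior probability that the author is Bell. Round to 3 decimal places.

Compute prior × likelihood for every hypothesis:
  Frost: 0.099 × 0.21 = 0.02079
  Bell: 0.1725 × 0.178 = 0.030705
  Arden: 0.1845 × 0.06 = 0.01107
  Eyre: 0.1755 × 0.01 = 0.001755
  Cato: 0.3685 × 0.01 = 0.003685
Normalizing constant = 0.068005.
P(Bell | evidence) = 0.030705 / 0.068005 ≈ 0.452.

0.452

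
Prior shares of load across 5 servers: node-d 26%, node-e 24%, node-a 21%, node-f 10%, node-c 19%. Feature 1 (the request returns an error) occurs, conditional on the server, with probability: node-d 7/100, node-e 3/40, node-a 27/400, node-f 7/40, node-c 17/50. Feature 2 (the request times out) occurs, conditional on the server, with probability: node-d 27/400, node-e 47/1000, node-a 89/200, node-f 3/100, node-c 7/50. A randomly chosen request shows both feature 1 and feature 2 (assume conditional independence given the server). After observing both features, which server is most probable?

Prior × likelihood for each hypothesis:
  node-d: 0.26 × 0.07 × 0.0675 = 0.0012285
  node-e: 0.24 × 0.075 × 0.047 = 0.000846
  node-a: 0.21 × 0.0675 × 0.445 = 0.006307875
  node-f: 0.1 × 0.175 × 0.03 = 0.000525
  node-c: 0.19 × 0.34 × 0.14 = 0.009044
Sum = 0.017951375.
Largest term belongs to node-c, so node-c is most probable.

node-c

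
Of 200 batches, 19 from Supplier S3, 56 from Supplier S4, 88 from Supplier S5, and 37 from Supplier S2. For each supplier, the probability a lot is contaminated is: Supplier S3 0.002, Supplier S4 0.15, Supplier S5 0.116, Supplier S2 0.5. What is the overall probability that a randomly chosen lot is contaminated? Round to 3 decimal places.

0.186

Prior × likelihood for each hypothesis:
  Supplier S3: 0.095 × 0.002 = 0.00019
  Supplier S4: 0.28 × 0.15 = 0.042
  Supplier S5: 0.44 × 0.116 = 0.05104
  Supplier S2: 0.185 × 0.5 = 0.0925
P(contaminated) = 0.00019 + 0.042 + 0.05104 + 0.0925 = 0.18573 → 0.186.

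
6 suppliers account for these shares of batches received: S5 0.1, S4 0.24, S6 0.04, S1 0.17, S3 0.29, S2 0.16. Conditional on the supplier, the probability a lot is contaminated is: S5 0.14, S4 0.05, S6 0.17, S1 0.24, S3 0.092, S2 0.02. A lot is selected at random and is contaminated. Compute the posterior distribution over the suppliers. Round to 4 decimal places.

Prior × likelihood for each hypothesis:
  S5: 0.1 × 0.14 = 0.014
  S4: 0.24 × 0.05 = 0.012
  S6: 0.04 × 0.17 = 0.0068
  S1: 0.17 × 0.24 = 0.0408
  S3: 0.29 × 0.092 = 0.02668
  S2: 0.16 × 0.02 = 0.0032
Sum = 0.10348.
P(S5 | contaminated) = 0.014/0.10348 ≈ 0.1353
P(S4 | contaminated) = 0.012/0.10348 ≈ 0.1160
P(S6 | contaminated) = 0.0068/0.10348 ≈ 0.0657
P(S1 | contaminated) = 0.0408/0.10348 ≈ 0.3943
P(S3 | contaminated) = 0.02668/0.10348 ≈ 0.2578
P(S2 | contaminated) = 0.0032/0.10348 ≈ 0.0309
(Check: 0.1353+0.1160+0.0657+0.3943+0.2578+0.0309 = 1.0000.)

S5 0.1353, S4 0.1160, S6 0.0657, S1 0.3943, S3 0.2578, S2 0.0309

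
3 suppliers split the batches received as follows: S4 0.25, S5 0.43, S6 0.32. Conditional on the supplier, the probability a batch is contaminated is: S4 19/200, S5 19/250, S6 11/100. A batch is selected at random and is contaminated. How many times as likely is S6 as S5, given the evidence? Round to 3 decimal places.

1.077

Compute prior × likelihood for every hypothesis:
  S4: 0.25 × 0.095 = 0.02375
  S5: 0.43 × 0.076 = 0.03268
  S6: 0.32 × 0.11 = 0.0352
Normalizing constant = 0.09163.
The ratio is 0.0352 / 0.03268 (the normalizer cancels) = 1.077.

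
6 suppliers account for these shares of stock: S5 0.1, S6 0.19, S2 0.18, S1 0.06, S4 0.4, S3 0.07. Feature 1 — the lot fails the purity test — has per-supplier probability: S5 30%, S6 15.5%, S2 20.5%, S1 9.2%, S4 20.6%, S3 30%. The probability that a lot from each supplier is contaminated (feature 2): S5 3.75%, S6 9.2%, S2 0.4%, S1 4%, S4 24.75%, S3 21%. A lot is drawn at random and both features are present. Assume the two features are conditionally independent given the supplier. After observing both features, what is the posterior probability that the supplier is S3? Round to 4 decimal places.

Compute prior × likelihood for every hypothesis:
  S5: 0.1 × 0.3 × 0.0375 = 0.001125
  S6: 0.19 × 0.155 × 0.092 = 0.0027094
  S2: 0.18 × 0.205 × 0.004 = 0.0001476
  S1: 0.06 × 0.092 × 0.04 = 0.0002208
  S4: 0.4 × 0.206 × 0.2475 = 0.020394
  S3: 0.07 × 0.3 × 0.21 = 0.00441
Total = 0.0290068.
P(S3 | evidence) = 0.00441 / 0.0290068 ≈ 0.1520.

0.1520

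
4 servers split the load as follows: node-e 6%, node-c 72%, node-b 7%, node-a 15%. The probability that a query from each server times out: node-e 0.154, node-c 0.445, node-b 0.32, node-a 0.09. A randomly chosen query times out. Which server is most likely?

Prior × likelihood for each hypothesis:
  node-e: 0.06 × 0.154 = 0.00924
  node-c: 0.72 × 0.445 = 0.3204
  node-b: 0.07 × 0.32 = 0.0224
  node-a: 0.15 × 0.09 = 0.0135
Total = 0.36554.
Largest term belongs to node-c, so node-c is most probable.

node-c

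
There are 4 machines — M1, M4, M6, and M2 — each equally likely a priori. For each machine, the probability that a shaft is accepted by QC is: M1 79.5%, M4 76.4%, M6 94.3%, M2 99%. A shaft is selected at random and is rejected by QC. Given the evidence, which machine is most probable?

Taking complements, P(rejected | each) = M1 0.205, M4 0.236, M6 0.057, M2 0.01.
With a uniform prior (1/4 each), posterior ∝ likelihood:
  M1: 0.205
  M4: 0.236
  M6: 0.057
  M2: 0.01
Normalizing constant = 0.508.
Largest term belongs to M4, so M4 is most probable.

M4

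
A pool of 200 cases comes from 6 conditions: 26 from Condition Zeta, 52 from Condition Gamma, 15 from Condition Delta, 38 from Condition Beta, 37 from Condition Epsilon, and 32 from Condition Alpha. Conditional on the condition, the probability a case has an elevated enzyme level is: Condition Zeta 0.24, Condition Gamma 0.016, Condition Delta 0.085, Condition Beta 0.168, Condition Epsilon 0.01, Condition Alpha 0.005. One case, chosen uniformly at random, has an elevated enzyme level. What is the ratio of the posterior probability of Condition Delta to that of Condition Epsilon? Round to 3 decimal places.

Unnormalized posteriors (prior × likelihood):
  Condition Zeta: 0.13 × 0.24 = 0.0312
  Condition Gamma: 0.26 × 0.016 = 0.00416
  Condition Delta: 0.075 × 0.085 = 0.006375
  Condition Beta: 0.19 × 0.168 = 0.03192
  Condition Epsilon: 0.185 × 0.01 = 0.00185
  Condition Alpha: 0.16 × 0.005 = 0.0008
Total = 0.076305.
The ratio is 0.006375 / 0.00185 (the normalizer cancels) = 3.446.

3.446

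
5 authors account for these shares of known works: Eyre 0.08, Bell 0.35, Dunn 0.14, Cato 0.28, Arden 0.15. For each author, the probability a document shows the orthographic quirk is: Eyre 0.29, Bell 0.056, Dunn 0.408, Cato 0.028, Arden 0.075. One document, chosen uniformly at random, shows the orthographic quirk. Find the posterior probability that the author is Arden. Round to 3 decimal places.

Compute prior × likelihood for every hypothesis:
  Eyre: 0.08 × 0.29 = 0.0232
  Bell: 0.35 × 0.056 = 0.0196
  Dunn: 0.14 × 0.408 = 0.05712
  Cato: 0.28 × 0.028 = 0.00784
  Arden: 0.15 × 0.075 = 0.01125
Total = 0.11901.
P(Arden | evidence) = 0.01125 / 0.11901 ≈ 0.095.

0.095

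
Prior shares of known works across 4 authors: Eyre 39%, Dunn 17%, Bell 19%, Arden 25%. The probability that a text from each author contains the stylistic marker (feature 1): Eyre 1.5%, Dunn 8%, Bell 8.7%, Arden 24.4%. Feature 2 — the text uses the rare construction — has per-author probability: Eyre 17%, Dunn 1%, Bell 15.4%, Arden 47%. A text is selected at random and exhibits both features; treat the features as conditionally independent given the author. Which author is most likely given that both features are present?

Arden

By Bayes' rule, posterior ∝ prior × likelihood:
  Eyre: 0.39 × 0.015 × 0.17 = 0.0009945
  Dunn: 0.17 × 0.08 × 0.01 = 0.000136
  Bell: 0.19 × 0.087 × 0.154 = 0.00254562
  Arden: 0.25 × 0.244 × 0.47 = 0.02867
Normalizing constant = 0.03234612.
Largest term belongs to Arden, so Arden is most probable.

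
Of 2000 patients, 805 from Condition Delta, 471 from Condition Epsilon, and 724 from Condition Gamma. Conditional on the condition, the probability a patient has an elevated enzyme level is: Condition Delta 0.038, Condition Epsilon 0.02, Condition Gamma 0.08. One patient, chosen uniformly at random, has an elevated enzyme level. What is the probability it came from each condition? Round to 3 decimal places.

Prior × likelihood for each hypothesis:
  Condition Delta: 0.4025 × 0.038 = 0.015295
  Condition Epsilon: 0.2355 × 0.02 = 0.00471
  Condition Gamma: 0.362 × 0.08 = 0.02896
Total = 0.048965.
P(Condition Delta | elevated) = 0.015295/0.048965 ≈ 0.312
P(Condition Epsilon | elevated) = 0.00471/0.048965 ≈ 0.096
P(Condition Gamma | elevated) = 0.02896/0.048965 ≈ 0.591

Condition Delta 0.312, Condition Epsilon 0.096, Condition Gamma 0.591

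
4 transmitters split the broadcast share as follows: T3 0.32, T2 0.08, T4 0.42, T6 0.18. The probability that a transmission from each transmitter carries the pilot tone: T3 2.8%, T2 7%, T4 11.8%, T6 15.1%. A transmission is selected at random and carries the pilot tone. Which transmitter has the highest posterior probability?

T4

By Bayes' rule, posterior ∝ prior × likelihood:
  T3: 0.32 × 0.028 = 0.00896
  T2: 0.08 × 0.07 = 0.0056
  T4: 0.42 × 0.118 = 0.04956
  T6: 0.18 × 0.151 = 0.02718
Normalizing constant = 0.0913.
Largest term belongs to T4, so T4 is most probable.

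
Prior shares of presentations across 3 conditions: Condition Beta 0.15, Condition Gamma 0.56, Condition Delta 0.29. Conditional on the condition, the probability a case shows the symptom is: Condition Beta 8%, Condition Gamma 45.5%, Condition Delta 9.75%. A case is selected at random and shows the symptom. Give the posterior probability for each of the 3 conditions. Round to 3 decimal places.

By Bayes' rule, posterior ∝ prior × likelihood:
  Condition Beta: 0.15 × 0.08 = 0.012
  Condition Gamma: 0.56 × 0.455 = 0.2548
  Condition Delta: 0.29 × 0.0975 = 0.028275
Total = 0.295075.
P(Condition Beta | symptomatic) = 0.012/0.295075 ≈ 0.041
P(Condition Gamma | symptomatic) = 0.2548/0.295075 ≈ 0.864
P(Condition Delta | symptomatic) = 0.028275/0.295075 ≈ 0.096

Condition Beta 0.041, Condition Gamma 0.864, Condition Delta 0.096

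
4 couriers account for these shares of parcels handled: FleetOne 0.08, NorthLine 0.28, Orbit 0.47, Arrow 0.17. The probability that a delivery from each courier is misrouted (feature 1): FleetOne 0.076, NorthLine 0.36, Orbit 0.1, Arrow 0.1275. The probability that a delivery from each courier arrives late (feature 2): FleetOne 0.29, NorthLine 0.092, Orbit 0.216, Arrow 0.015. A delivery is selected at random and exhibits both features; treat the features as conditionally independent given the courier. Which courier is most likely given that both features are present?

Orbit

Prior × likelihood for each hypothesis:
  FleetOne: 0.08 × 0.076 × 0.29 = 0.0017632
  NorthLine: 0.28 × 0.36 × 0.092 = 0.0092736
  Orbit: 0.47 × 0.1 × 0.216 = 0.010152
  Arrow: 0.17 × 0.1275 × 0.015 = 0.000325125
Normalizing constant = 0.021513925.
Largest term belongs to Orbit, so Orbit is most probable.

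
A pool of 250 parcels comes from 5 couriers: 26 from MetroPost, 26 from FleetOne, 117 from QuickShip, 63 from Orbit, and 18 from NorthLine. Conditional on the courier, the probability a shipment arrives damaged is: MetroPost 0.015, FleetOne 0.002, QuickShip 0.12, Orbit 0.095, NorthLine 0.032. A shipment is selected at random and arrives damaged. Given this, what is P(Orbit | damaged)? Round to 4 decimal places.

0.2844

Unnormalized posteriors (prior × likelihood):
  MetroPost: 0.104 × 0.015 = 0.00156
  FleetOne: 0.104 × 0.002 = 0.000208
  QuickShip: 0.468 × 0.12 = 0.05616
  Orbit: 0.252 × 0.095 = 0.02394
  NorthLine: 0.072 × 0.032 = 0.002304
Total = 0.084172.
P(Orbit | evidence) = 0.02394 / 0.084172 ≈ 0.2844.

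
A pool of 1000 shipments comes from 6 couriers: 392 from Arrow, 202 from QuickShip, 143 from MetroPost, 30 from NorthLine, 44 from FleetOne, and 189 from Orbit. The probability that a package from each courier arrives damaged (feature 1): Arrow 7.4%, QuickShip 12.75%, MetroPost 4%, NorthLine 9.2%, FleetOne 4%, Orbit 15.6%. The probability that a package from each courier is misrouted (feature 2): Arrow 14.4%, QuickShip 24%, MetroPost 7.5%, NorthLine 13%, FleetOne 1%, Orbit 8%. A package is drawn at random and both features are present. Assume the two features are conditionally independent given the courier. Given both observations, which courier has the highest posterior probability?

QuickShip

Unnormalized posteriors (prior × likelihood):
  Arrow: 0.392 × 0.074 × 0.144 = 0.004177152
  QuickShip: 0.202 × 0.1275 × 0.24 = 0.0061812
  MetroPost: 0.143 × 0.04 × 0.075 = 0.000429
  NorthLine: 0.03 × 0.092 × 0.13 = 0.0003588
  FleetOne: 0.044 × 0.04 × 0.01 = 0.0000176
  Orbit: 0.189 × 0.156 × 0.08 = 0.00235872
Sum = 0.013522472.
Largest term belongs to QuickShip, so QuickShip is most probable.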